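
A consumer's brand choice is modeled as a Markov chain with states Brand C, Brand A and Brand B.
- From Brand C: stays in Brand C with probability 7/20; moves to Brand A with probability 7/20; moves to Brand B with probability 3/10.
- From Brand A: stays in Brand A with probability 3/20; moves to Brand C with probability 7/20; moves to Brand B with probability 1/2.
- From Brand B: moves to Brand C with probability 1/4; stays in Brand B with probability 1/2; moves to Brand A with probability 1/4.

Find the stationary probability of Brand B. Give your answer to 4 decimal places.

Let the stationary distribution be π with π = πP and π_1 + π_2 + π_3 = 1.
π_1 = 0.35·π_1 + 0.35·π_2 + 0.25·π_3
π_2 = 0.35·π_1 + 0.15·π_2 + 0.25·π_3
Solving with the normalization constraint gives π = (0.3061, 0.2551, 0.4388).
So the stationary probability of Brand B is 0.4388.

0.4388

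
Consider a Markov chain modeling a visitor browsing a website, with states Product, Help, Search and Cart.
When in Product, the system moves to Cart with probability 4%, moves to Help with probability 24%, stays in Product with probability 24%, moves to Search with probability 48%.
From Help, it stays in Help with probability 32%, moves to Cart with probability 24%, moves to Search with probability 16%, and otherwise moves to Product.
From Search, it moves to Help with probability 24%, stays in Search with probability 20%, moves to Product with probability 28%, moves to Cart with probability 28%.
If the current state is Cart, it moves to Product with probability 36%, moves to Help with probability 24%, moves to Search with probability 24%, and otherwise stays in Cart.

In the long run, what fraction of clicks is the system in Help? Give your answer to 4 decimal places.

Let the stationary distribution be π with π = πP and π_1 + π_2 + π_3 + π_4 = 1.
π_1 = 0.24·π_1 + 0.28·π_2 + 0.28·π_3 + 0.36·π_4
π_2 = 0.24·π_1 + 0.32·π_2 + 0.24·π_3 + 0.24·π_4
π_3 = 0.48·π_1 + 0.16·π_2 + 0.2·π_3 + 0.24·π_4
Solving with the normalization constraint gives π = (0.2831, 0.2609, 0.2760, 0.1800).
So the stationary probability of Help is 0.2609.

0.2609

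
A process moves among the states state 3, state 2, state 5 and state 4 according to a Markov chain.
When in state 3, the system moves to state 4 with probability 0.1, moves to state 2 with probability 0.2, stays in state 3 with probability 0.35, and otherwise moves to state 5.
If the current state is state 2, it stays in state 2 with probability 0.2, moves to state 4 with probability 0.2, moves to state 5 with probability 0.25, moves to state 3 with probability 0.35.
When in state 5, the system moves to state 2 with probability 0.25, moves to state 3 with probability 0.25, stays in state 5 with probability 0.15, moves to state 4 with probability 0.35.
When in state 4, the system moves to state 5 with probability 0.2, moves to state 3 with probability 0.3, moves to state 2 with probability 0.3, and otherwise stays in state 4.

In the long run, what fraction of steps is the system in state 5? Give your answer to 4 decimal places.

0.2466

Let the stationary distribution be π with π = πP and π_1 + π_2 + π_3 + π_4 = 1.
π_1 = 0.35·π_1 + 0.35·π_2 + 0.25·π_3 + 0.3·π_4
π_2 = 0.2·π_1 + 0.2·π_2 + 0.25·π_3 + 0.3·π_4
π_3 = 0.35·π_1 + 0.25·π_2 + 0.15·π_3 + 0.2·π_4
Solving with the normalization constraint gives π = (0.3151, 0.2329, 0.2466, 0.2055).
So the stationary probability of state 5 is 0.2466.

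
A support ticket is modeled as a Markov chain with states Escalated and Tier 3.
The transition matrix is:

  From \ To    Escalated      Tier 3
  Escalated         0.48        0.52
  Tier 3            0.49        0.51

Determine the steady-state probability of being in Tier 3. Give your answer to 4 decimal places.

0.5149

Let the stationary distribution be π with π = πP and π_1 + π_2 = 1.
π_1 = 0.48·π_1 + 0.49·π_2
Solving with the normalization constraint gives π = (0.4851, 0.5149).
So the stationary probability of Tier 3 is 0.5149.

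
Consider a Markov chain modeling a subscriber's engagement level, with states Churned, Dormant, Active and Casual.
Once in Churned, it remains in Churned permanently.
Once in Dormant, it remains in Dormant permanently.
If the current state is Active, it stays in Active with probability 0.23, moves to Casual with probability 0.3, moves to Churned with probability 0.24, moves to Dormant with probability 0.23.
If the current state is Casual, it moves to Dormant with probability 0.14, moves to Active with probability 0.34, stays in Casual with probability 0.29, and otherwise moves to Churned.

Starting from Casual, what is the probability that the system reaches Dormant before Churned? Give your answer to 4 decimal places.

Let h(s) be the probability of absorption at Dormant starting from transient state s. Then h(Dormant) = 1 and h(Churned) = 0. By first-step analysis:
h(Active) = 0.24·0 + 0.23·1 + 0.23·h(Active) + 0.3·h(Casual)
h(Casual) = 0.23·0 + 0.14·1 + 0.34·h(Active) + 0.29·h(Casual)
Solving: h(Active) = 0.4617, h(Casual) = 0.4183.
Starting from Casual, the probability is 0.4183.

0.4183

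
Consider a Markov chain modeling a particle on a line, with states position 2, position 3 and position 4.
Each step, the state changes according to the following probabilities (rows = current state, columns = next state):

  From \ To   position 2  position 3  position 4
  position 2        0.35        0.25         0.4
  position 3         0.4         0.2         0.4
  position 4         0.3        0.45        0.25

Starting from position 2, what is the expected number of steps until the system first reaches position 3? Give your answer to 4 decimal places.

Let t(s) be the expected number of steps to first reach position 3 from state s, with t(position 3) = 0. Conditioning on the first step:
t(position 2) = 1 + 0.35·t(position 2) + 0.4·t(position 4)
t(position 4) = 1 + 0.3·t(position 2) + 0.25·t(position 4)
Solving: t(position 2) = 3.1293, t(position 4) = 2.5850.
Expected steps from position 2 to position 3: 3.1293.

3.1293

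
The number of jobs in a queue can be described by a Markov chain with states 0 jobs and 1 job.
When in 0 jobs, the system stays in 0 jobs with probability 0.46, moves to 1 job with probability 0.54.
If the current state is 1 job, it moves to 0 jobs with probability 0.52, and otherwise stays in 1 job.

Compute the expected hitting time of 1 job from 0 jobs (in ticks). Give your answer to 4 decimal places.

Let t(s) be the expected number of ticks to first reach 1 job from state s, with t(1 job) = 0. Conditioning on the first tick:
t(0 jobs) = 1 + 0.46·t(0 jobs)
Solving: t(0 jobs) = 1.8519.
Expected ticks from 0 jobs to 1 job: 1.8519.

1.8519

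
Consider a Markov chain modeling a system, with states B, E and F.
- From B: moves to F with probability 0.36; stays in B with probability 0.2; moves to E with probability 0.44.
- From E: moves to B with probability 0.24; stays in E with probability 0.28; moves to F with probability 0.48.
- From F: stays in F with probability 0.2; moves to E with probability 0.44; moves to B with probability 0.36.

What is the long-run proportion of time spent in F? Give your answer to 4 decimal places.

0.3496

Let the stationary distribution be π with π = πP and π_1 + π_2 + π_3 = 1.
π_1 = 0.2·π_1 + 0.24·π_2 + 0.36·π_3
π_2 = 0.44·π_1 + 0.28·π_2 + 0.44·π_3
Solving with the normalization constraint gives π = (0.2711, 0.3793, 0.3496).
So the stationary probability of F is 0.3496.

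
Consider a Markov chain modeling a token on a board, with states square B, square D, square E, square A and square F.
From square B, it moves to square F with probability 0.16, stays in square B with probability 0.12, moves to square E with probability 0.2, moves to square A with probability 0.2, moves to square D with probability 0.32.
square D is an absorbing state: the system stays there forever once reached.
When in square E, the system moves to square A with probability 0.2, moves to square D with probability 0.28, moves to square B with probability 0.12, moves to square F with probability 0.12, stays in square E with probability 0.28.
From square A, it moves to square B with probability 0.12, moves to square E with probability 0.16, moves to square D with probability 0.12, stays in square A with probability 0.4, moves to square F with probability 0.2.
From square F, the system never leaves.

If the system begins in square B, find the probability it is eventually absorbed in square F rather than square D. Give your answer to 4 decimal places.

Let h(s) be the probability of absorption at square F starting from transient state s. Then h(square F) = 1 and h(square D) = 0. By first-step analysis:
h(square B) = 0.12·h(square B) + 0.32·0 + 0.2·h(square E) + 0.2·h(square A) + 0.16·1
h(square E) = 0.12·h(square B) + 0.28·0 + 0.28·h(square E) + 0.2·h(square A) + 0.12·1
h(square A) = 0.12·h(square B) + 0.12·0 + 0.16·h(square E) + 0.4·h(square A) + 0.2·1
Solving: h(square B) = 0.3819, h(square E) = 0.3717, h(square A) = 0.5088.
Starting from square B, the probability is 0.3819.

0.3819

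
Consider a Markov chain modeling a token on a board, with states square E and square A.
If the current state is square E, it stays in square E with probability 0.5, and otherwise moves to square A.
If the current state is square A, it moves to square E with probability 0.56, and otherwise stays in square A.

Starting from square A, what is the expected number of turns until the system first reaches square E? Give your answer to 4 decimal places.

1.7857

Let t(s) be the expected number of turns to first reach square E from state s, with t(square E) = 0. Conditioning on the first turn:
t(square A) = 1 + 0.44·t(square A)
Solving: t(square A) = 1.7857.
Expected turns from square A to square E: 1.7857.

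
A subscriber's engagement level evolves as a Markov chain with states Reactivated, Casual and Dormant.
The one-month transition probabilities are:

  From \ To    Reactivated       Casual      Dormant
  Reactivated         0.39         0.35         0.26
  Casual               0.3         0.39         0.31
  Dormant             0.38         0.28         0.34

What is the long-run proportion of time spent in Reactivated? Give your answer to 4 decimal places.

Let the stationary distribution be π with π = πP and π_1 + π_2 + π_3 = 1.
π_1 = 0.39·π_1 + 0.3·π_2 + 0.38·π_3
π_2 = 0.35·π_1 + 0.39·π_2 + 0.28·π_3
Solving with the normalization constraint gives π = (0.3562, 0.3426, 0.3012).
So the stationary probability of Reactivated is 0.3562.

0.3562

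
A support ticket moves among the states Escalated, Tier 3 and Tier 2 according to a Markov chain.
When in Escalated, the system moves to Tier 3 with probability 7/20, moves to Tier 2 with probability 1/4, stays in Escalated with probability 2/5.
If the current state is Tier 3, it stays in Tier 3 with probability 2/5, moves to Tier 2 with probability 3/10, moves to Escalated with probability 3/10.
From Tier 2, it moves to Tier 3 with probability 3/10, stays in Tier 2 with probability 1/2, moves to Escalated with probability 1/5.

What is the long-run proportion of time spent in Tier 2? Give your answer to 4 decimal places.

Let the stationary distribution be π with π = πP and π_1 + π_2 + π_3 = 1.
π_1 = 0.4·π_1 + 0.3·π_2 + 0.2·π_3
π_2 = 0.35·π_1 + 0.4·π_2 + 0.3·π_3
Solving with the normalization constraint gives π = (0.2937, 0.3497, 0.3566).
So the stationary probability of Tier 2 is 0.3566.

0.3566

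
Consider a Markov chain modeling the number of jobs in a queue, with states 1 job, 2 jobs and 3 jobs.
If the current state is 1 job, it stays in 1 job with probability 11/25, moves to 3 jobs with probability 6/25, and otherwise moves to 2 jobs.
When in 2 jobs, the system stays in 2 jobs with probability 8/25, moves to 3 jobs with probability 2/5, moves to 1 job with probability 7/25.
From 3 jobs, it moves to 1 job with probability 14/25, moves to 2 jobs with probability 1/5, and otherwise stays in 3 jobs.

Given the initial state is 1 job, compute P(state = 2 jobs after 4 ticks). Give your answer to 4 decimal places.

Propagate the distribution vector 4 ticks from 1 job.
After 0 ticks: (1.0000, 0.0000, 0.0000)
After 1 tick: (0.4400, 0.3200, 0.2400)
After 2 ticks: (0.4176, 0.2912, 0.2912)
After 3 ticks: (0.4284, 0.2851, 0.2866)
After 4 ticks: (0.4288, 0.2856, 0.2856)
P(in 2 jobs after 4 ticks) = 0.2856

0.2856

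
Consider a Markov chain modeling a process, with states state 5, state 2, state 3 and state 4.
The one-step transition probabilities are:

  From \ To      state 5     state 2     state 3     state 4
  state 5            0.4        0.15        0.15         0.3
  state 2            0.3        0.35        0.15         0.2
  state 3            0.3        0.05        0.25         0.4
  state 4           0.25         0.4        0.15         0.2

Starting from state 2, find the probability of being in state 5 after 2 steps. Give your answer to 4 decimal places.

Propagate the distribution vector 2 steps from state 2.
After 0 steps: (0.0000, 1.0000, 0.0000, 0.0000)
After 1 step: (0.3000, 0.3500, 0.1500, 0.2000)
After 2 steps: (0.3200, 0.2550, 0.1650, 0.2600)
P(in state 5 after 2 steps) = 0.3200

0.3200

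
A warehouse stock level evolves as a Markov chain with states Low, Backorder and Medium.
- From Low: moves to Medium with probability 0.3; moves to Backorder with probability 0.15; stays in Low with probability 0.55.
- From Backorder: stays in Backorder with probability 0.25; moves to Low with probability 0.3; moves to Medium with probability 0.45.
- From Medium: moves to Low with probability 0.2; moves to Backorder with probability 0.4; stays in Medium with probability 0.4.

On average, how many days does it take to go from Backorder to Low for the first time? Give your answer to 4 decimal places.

Let t(s) be the expected number of days to first reach Low from state s, with t(Low) = 0. Conditioning on the first day:
t(Backorder) = 1 + 0.25·t(Backorder) + 0.45·t(Medium)
t(Medium) = 1 + 0.4·t(Backorder) + 0.4·t(Medium)
Solving: t(Backorder) = 3.8889, t(Medium) = 4.2593.
Expected days from Backorder to Low: 3.8889.

3.8889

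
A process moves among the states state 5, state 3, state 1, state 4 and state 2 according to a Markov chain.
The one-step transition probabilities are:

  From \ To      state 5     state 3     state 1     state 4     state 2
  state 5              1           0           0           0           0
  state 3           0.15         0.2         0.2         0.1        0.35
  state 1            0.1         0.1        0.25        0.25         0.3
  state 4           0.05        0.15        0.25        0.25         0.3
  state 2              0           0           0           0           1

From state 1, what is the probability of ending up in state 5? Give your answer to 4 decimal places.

0.2361

Let h(s) be the probability of absorption at state 5 starting from transient state s. Then h(state 5) = 1 and h(state 2) = 0. By first-step analysis:
h(state 3) = 0.15·1 + 0.2·h(state 3) + 0.2·h(state 1) + 0.1·h(state 4) + 0.35·0
h(state 1) = 0.1·1 + 0.1·h(state 3) + 0.25·h(state 1) + 0.25·h(state 4) + 0.3·0
h(state 4) = 0.05·1 + 0.15·h(state 3) + 0.25·h(state 1) + 0.25·h(state 4) + 0.3·0
Solving: h(state 3) = 0.2715, h(state 1) = 0.2361, h(state 4) = 0.1997.
Starting from state 1, the probability is 0.2361.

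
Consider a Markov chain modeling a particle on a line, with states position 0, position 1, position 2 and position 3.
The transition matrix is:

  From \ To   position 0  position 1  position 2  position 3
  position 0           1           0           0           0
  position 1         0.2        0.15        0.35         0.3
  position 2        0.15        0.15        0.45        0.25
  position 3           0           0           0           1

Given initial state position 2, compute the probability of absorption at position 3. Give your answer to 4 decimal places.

Let h(s) be the probability of absorption at position 3 starting from transient state s. Then h(position 3) = 1 and h(position 0) = 0. By first-step analysis:
h(position 1) = 0.2·0 + 0.15·h(position 1) + 0.35·h(position 2) + 0.3·1
h(position 2) = 0.15·0 + 0.15·h(position 1) + 0.45·h(position 2) + 0.25·1
Solving: h(position 1) = 0.6084, h(position 2) = 0.6205.
Starting from position 2, the probability is 0.6205.

0.6205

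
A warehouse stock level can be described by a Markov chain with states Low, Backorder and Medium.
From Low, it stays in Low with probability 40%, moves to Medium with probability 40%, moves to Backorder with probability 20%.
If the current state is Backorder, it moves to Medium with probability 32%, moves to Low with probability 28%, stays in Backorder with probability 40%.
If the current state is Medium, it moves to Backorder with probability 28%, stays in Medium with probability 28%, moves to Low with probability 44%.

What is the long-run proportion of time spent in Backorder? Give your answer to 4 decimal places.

0.2837

Let the stationary distribution be π with π = πP and π_1 + π_2 + π_3 = 1.
π_1 = 0.4·π_1 + 0.28·π_2 + 0.44·π_3
π_2 = 0.2·π_1 + 0.4·π_2 + 0.28·π_3
Solving with the normalization constraint gives π = (0.3794, 0.2837, 0.3369).
So the stationary probability of Backorder is 0.2837.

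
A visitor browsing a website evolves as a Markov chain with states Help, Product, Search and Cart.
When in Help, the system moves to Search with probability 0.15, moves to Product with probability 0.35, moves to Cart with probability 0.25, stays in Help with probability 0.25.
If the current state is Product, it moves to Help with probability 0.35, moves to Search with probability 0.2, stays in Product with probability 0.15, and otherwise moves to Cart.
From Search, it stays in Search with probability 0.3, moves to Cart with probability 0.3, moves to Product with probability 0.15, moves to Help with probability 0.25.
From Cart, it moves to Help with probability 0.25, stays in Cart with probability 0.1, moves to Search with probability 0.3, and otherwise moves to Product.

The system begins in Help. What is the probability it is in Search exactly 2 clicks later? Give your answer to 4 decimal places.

0.2275

Propagate the distribution vector 2 clicks from Help.
After 0 clicks: (1.0000, 0.0000, 0.0000, 0.0000)
After 1 click: (0.2500, 0.3500, 0.1500, 0.2500)
After 2 clicks: (0.2850, 0.2500, 0.2275, 0.2375)
P(in Search after 2 clicks) = 0.2275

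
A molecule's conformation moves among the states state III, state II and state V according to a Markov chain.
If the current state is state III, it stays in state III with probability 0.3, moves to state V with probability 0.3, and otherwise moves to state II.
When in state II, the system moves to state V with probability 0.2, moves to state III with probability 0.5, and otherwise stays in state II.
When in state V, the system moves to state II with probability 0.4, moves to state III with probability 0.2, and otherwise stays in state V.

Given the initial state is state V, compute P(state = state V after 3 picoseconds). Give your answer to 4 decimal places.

Propagate the distribution vector 3 picoseconds from state V.
After 0 picoseconds: (0.0000, 0.0000, 1.0000)
After 1 picosecond: (0.2000, 0.4000, 0.4000)
After 2 picoseconds: (0.3400, 0.3600, 0.3000)
After 3 picoseconds: (0.3420, 0.3640, 0.2940)
P(in state V after 3 picoseconds) = 0.2940

0.2940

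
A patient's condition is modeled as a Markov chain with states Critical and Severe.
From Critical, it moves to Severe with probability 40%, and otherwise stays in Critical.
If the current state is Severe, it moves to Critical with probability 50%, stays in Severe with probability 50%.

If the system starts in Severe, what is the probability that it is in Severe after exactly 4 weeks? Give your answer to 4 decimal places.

0.4445

Propagate the distribution vector 4 weeks from Severe.
After 0 weeks: (0.0000, 1.0000)
After 1 week: (0.5000, 0.5000)
After 2 weeks: (0.5500, 0.4500)
After 3 weeks: (0.5550, 0.4450)
After 4 weeks: (0.5555, 0.4445)
P(in Severe after 4 weeks) = 0.4445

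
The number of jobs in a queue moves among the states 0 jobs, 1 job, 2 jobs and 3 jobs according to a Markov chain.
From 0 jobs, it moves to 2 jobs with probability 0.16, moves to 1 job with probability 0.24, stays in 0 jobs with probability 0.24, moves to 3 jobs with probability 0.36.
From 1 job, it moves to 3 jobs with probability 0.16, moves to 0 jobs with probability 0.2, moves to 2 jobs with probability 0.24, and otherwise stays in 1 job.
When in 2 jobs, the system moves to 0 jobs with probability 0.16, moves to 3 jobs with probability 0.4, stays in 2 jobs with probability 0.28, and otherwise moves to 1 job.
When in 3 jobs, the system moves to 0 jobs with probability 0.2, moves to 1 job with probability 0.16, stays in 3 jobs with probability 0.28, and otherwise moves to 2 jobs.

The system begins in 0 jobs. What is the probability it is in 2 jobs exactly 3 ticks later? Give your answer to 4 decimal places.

Propagate the distribution vector 3 ticks from 0 jobs.
After 0 ticks: (1.0000, 0.0000, 0.0000, 0.0000)
After 1 tick: (0.2400, 0.2400, 0.1600, 0.3600)
After 2 ticks: (0.2032, 0.2368, 0.2704, 0.2896)
After 3 ticks: (0.1973, 0.2331, 0.2693, 0.3003)
P(in 2 jobs after 3 ticks) = 0.2693

0.2693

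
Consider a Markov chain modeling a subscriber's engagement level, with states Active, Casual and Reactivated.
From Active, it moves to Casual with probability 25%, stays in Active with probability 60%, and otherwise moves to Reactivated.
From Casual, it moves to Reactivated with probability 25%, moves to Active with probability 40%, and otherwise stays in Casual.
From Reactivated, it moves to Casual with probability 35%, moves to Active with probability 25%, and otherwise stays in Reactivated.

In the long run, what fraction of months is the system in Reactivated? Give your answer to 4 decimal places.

Let the stationary distribution be π with π = πP and π_1 + π_2 + π_3 = 1.
π_1 = 0.6·π_1 + 0.4·π_2 + 0.25·π_3
π_2 = 0.25·π_1 + 0.35·π_2 + 0.35·π_3
Solving with the normalization constraint gives π = (0.4549, 0.3045, 0.2406).
So the stationary probability of Reactivated is 0.2406.

0.2406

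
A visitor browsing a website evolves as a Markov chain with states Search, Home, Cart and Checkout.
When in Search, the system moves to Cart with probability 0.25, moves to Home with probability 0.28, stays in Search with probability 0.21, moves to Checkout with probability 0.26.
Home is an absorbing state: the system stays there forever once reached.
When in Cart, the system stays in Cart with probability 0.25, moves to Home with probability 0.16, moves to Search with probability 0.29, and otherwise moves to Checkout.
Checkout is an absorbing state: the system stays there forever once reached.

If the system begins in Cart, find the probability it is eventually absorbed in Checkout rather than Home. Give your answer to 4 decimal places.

Let h(s) be the probability of absorption at Checkout starting from transient state s. Then h(Checkout) = 1 and h(Home) = 0. By first-step analysis:
h(Search) = 0.21·h(Search) + 0.28·0 + 0.25·h(Cart) + 0.26·1
h(Cart) = 0.29·h(Search) + 0.16·0 + 0.25·h(Cart) + 0.3·1
Solving: h(Search) = 0.5192, h(Cart) = 0.6008.
Starting from Cart, the probability is 0.6008.

0.6008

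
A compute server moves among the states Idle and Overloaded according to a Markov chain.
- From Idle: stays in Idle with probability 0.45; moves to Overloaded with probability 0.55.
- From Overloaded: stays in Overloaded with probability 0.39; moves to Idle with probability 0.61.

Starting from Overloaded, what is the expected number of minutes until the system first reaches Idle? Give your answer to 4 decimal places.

1.6393

Let t(s) be the expected number of minutes to first reach Idle from state s, with t(Idle) = 0. Conditioning on the first minute:
t(Overloaded) = 1 + 0.39·t(Overloaded)
Solving: t(Overloaded) = 1.6393.
Expected minutes from Overloaded to Idle: 1.6393.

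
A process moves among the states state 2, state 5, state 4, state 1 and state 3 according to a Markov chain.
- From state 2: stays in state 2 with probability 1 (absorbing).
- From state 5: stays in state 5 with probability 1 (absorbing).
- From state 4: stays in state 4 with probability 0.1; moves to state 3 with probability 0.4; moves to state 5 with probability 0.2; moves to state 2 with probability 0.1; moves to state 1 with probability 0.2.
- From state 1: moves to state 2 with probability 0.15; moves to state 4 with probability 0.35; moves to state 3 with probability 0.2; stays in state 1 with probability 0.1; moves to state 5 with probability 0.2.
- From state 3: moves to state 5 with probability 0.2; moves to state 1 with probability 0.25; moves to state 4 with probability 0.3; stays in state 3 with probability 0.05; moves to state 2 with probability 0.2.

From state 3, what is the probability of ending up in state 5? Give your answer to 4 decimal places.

Let h(s) be the probability of absorption at state 5 starting from transient state s. Then h(state 5) = 1 and h(state 2) = 0. By first-step analysis:
h(state 4) = 0.1·0 + 0.2·1 + 0.1·h(state 4) + 0.2·h(state 1) + 0.4·h(state 3)
h(state 1) = 0.15·0 + 0.2·1 + 0.35·h(state 4) + 0.1·h(state 1) + 0.2·h(state 3)
h(state 3) = 0.2·0 + 0.2·1 + 0.3·h(state 4) + 0.25·h(state 1) + 0.05·h(state 3)
Solving: h(state 4) = 0.5944, h(state 1) = 0.5755, h(state 3) = 0.5497.
Starting from state 3, the probability is 0.5497.

0.5497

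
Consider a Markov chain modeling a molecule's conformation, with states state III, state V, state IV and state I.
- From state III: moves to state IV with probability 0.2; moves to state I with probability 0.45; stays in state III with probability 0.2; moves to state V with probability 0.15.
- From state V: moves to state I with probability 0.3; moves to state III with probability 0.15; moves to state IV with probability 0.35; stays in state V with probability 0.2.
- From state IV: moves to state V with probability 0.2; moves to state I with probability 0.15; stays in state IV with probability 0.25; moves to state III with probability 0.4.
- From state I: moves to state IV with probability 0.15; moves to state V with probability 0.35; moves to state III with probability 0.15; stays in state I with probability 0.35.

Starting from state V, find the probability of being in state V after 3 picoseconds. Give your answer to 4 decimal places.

0.2305

Propagate the distribution vector 3 picoseconds from state V.
After 0 picoseconds: (0.0000, 1.0000, 0.0000, 0.0000)
After 1 picosecond: (0.1500, 0.2000, 0.3500, 0.3000)
After 2 picoseconds: (0.2450, 0.2375, 0.2325, 0.2850)
After 3 picoseconds: (0.2204, 0.2305, 0.2330, 0.3161)
P(in state V after 3 picoseconds) = 0.2305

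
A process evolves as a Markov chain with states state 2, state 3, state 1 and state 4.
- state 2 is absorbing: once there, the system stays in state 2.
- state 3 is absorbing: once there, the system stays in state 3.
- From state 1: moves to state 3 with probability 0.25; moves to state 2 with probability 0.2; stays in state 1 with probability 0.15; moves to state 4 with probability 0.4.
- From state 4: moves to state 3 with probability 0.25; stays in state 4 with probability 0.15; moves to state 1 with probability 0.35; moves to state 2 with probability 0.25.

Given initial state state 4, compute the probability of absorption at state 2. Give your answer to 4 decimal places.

0.4850

Let h(s) be the probability of absorption at state 2 starting from transient state s. Then h(state 2) = 1 and h(state 3) = 0. By first-step analysis:
h(state 1) = 0.2·1 + 0.25·0 + 0.15·h(state 1) + 0.4·h(state 4)
h(state 4) = 0.25·1 + 0.25·0 + 0.35·h(state 1) + 0.15·h(state 4)
Solving: h(state 1) = 0.4635, h(state 4) = 0.4850.
Starting from state 4, the probability is 0.4850.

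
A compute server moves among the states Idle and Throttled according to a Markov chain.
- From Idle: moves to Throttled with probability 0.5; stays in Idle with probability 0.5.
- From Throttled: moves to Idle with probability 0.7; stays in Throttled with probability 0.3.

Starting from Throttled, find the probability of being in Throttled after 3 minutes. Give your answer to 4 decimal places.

0.4120

Propagate the distribution vector 3 minutes from Throttled.
After 0 minutes: (0.0000, 1.0000)
After 1 minute: (0.7000, 0.3000)
After 2 minutes: (0.5600, 0.4400)
After 3 minutes: (0.5880, 0.4120)
P(in Throttled after 3 minutes) = 0.4120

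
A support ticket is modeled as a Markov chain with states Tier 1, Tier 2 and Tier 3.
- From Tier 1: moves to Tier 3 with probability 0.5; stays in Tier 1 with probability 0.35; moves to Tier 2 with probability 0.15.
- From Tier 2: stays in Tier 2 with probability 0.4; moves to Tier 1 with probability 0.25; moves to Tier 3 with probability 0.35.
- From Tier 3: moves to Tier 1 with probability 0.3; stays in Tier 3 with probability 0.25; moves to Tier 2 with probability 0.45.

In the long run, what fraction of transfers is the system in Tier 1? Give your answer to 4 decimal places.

Let the stationary distribution be π with π = πP and π_1 + π_2 + π_3 = 1.
π_1 = 0.35·π_1 + 0.25·π_2 + 0.3·π_3
π_2 = 0.15·π_1 + 0.4·π_2 + 0.45·π_3
Solving with the normalization constraint gives π = (0.2977, 0.3435, 0.3588).
So the stationary probability of Tier 1 is 0.2977.

0.2977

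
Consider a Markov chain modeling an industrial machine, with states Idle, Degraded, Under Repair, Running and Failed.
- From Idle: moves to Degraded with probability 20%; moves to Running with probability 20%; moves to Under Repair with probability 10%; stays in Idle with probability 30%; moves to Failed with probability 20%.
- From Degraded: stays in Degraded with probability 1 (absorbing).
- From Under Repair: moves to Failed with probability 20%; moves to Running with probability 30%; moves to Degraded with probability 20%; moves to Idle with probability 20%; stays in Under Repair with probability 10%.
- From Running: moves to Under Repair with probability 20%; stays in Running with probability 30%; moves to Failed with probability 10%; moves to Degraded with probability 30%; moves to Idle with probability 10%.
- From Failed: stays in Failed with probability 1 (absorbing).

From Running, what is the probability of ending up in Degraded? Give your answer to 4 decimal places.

Let h(s) be the probability of absorption at Degraded starting from transient state s. Then h(Degraded) = 1 and h(Failed) = 0. By first-step analysis:
h(Idle) = 0.3·h(Idle) + 0.2·1 + 0.1·h(Under Repair) + 0.2·h(Running) + 0.2·0
h(Under Repair) = 0.2·h(Idle) + 0.2·1 + 0.1·h(Under Repair) + 0.3·h(Running) + 0.2·0
h(Running) = 0.1·h(Idle) + 0.3·1 + 0.2·h(Under Repair) + 0.3·h(Running) + 0.1·0
Solving: h(Idle) = 0.5590, h(Under Repair) = 0.5702, h(Running) = 0.6713.
Starting from Running, the probability is 0.6713.

0.6713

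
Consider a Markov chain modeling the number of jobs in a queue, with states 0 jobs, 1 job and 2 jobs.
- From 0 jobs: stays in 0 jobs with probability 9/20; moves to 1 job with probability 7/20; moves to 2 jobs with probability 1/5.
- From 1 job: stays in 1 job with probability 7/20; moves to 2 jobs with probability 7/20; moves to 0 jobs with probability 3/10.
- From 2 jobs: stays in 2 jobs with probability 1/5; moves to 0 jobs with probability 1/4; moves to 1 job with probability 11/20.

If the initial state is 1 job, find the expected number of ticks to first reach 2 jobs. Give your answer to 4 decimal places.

3.3663

Let t(s) be the expected number of ticks to first reach 2 jobs from state s, with t(2 jobs) = 0. Conditioning on the first tick:
t(0 jobs) = 1 + 0.45·t(0 jobs) + 0.35·t(1 job)
t(1 job) = 1 + 0.3·t(0 jobs) + 0.35·t(1 job)
Solving: t(0 jobs) = 3.9604, t(1 job) = 3.3663.
Expected ticks from 1 job to 2 jobs: 3.3663.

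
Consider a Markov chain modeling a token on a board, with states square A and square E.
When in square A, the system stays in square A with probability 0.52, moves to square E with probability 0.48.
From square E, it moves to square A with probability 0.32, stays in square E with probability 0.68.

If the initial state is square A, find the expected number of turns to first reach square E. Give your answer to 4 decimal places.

Let t(s) be the expected number of turns to first reach square E from state s, with t(square E) = 0. Conditioning on the first turn:
t(square A) = 1 + 0.52·t(square A)
Solving: t(square A) = 2.0833.
Expected turns from square A to square E: 2.0833.

2.0833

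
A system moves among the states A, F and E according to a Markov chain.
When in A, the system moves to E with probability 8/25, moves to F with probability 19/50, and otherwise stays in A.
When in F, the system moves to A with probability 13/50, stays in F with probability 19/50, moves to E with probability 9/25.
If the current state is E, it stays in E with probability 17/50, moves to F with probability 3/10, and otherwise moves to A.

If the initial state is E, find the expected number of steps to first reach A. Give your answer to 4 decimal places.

Let t(s) be the expected number of steps to first reach A from state s, with t(A) = 0. Conditioning on the first step:
t(F) = 1 + 0.38·t(F) + 0.36·t(E)
t(E) = 1 + 0.3·t(F) + 0.34·t(E)
Solving: t(F) = 3.3865, t(E) = 3.0544.
Expected steps from E to A: 3.0544.

3.0544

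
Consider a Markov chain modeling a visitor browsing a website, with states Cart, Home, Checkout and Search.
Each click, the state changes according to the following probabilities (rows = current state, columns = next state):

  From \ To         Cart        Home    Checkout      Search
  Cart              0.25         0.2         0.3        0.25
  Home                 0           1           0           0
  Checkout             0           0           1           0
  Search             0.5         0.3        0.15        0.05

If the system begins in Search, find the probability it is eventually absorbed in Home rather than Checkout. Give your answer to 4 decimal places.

0.5532

Let h(s) be the probability of absorption at Home starting from transient state s. Then h(Home) = 1 and h(Checkout) = 0. By first-step analysis:
h(Cart) = 0.25·h(Cart) + 0.2·1 + 0.3·0 + 0.25·h(Search)
h(Search) = 0.5·h(Cart) + 0.3·1 + 0.15·0 + 0.05·h(Search)
Solving: h(Cart) = 0.4511, h(Search) = 0.5532.
Starting from Search, the probability is 0.5532.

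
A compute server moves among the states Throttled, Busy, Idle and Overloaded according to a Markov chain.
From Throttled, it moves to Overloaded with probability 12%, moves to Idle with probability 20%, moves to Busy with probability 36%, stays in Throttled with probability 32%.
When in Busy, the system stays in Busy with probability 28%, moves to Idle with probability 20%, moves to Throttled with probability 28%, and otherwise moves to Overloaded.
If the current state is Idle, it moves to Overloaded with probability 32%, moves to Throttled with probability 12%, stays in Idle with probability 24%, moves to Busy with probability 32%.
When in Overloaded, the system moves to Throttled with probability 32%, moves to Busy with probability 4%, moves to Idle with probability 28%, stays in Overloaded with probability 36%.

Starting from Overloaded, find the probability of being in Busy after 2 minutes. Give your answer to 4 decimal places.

Propagate the distribution vector 2 minutes from Overloaded.
After 0 minutes: (0.0000, 0.0000, 0.0000, 1.0000)
After 1 minute: (0.3200, 0.0400, 0.2800, 0.3600)
After 2 minutes: (0.2624, 0.2304, 0.2400, 0.2672)
P(in Busy after 2 minutes) = 0.2304

0.2304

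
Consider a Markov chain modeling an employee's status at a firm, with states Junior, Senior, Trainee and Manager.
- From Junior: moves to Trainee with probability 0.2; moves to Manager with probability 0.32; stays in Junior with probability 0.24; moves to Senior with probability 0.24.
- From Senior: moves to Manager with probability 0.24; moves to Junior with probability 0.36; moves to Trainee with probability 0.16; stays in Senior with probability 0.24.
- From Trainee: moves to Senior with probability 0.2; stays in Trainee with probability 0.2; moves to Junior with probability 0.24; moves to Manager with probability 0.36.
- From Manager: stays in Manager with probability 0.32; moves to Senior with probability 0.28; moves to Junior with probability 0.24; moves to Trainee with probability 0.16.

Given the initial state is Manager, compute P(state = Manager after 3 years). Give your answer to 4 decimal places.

0.3073

Propagate the distribution vector 3 years from Manager.
After 0 years: (0.0000, 0.0000, 0.0000, 1.0000)
After 1 year: (0.2400, 0.2800, 0.1600, 0.3200)
After 2 years: (0.2736, 0.2464, 0.1760, 0.3040)
After 3 years: (0.2696, 0.2451, 0.1780, 0.3073)
P(in Manager after 3 years) = 0.3073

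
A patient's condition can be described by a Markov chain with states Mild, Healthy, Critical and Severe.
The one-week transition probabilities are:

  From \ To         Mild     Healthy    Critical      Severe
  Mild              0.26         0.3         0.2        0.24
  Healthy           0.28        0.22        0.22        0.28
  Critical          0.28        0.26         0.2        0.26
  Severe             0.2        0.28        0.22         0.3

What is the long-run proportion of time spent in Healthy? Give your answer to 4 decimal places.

Let the stationary distribution be π with π = πP and π_1 + π_2 + π_3 + π_4 = 1.
π_1 = 0.26·π_1 + 0.28·π_2 + 0.28·π_3 + 0.2·π_4
π_2 = 0.3·π_1 + 0.22·π_2 + 0.26·π_3 + 0.28·π_4
π_3 = 0.2·π_1 + 0.22·π_2 + 0.2·π_3 + 0.22·π_4
Solving with the normalization constraint gives π = (0.2532, 0.2650, 0.2107, 0.2711).
So the stationary probability of Healthy is 0.2650.

0.2650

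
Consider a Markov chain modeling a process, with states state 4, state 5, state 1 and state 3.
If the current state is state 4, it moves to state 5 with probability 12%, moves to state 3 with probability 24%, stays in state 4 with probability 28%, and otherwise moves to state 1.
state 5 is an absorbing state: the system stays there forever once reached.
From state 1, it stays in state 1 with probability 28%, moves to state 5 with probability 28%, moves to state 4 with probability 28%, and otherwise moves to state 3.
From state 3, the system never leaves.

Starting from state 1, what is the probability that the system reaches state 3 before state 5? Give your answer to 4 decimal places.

0.4368

Let h(s) be the probability of absorption at state 3 starting from transient state s. Then h(state 3) = 1 and h(state 5) = 0. By first-step analysis:
h(state 4) = 0.28·h(state 4) + 0.12·0 + 0.36·h(state 1) + 0.24·1
h(state 1) = 0.28·h(state 4) + 0.28·0 + 0.28·h(state 1) + 0.16·1
Solving: h(state 4) = 0.5517, h(state 1) = 0.4368.
Starting from state 1, the probability is 0.4368.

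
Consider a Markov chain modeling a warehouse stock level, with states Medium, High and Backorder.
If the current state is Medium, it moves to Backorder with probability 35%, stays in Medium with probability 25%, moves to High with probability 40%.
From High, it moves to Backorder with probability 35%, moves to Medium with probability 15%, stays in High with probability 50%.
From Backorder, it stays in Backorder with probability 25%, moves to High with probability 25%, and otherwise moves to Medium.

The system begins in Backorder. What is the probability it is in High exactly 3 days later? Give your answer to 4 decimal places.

Propagate the distribution vector 3 days from Backorder.
After 0 days: (0.0000, 0.0000, 1.0000)
After 1 day: (0.5000, 0.2500, 0.2500)
After 2 days: (0.2875, 0.3875, 0.3250)
After 3 days: (0.2925, 0.3900, 0.3175)
P(in High after 3 days) = 0.3900

0.3900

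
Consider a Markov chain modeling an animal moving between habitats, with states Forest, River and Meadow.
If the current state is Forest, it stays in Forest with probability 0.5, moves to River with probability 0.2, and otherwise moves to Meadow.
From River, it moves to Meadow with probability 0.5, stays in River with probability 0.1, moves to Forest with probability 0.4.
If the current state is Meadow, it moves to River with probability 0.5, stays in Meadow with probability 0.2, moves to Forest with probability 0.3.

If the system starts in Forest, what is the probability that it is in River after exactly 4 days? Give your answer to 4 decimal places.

Propagate the distribution vector 4 days from Forest.
After 0 days: (1.0000, 0.0000, 0.0000)
After 1 day: (0.5000, 0.2000, 0.3000)
After 2 days: (0.4200, 0.2700, 0.3100)
After 3 days: (0.4110, 0.2660, 0.3230)
After 4 days: (0.4088, 0.2703, 0.3209)
P(in River after 4 days) = 0.2703

0.2703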